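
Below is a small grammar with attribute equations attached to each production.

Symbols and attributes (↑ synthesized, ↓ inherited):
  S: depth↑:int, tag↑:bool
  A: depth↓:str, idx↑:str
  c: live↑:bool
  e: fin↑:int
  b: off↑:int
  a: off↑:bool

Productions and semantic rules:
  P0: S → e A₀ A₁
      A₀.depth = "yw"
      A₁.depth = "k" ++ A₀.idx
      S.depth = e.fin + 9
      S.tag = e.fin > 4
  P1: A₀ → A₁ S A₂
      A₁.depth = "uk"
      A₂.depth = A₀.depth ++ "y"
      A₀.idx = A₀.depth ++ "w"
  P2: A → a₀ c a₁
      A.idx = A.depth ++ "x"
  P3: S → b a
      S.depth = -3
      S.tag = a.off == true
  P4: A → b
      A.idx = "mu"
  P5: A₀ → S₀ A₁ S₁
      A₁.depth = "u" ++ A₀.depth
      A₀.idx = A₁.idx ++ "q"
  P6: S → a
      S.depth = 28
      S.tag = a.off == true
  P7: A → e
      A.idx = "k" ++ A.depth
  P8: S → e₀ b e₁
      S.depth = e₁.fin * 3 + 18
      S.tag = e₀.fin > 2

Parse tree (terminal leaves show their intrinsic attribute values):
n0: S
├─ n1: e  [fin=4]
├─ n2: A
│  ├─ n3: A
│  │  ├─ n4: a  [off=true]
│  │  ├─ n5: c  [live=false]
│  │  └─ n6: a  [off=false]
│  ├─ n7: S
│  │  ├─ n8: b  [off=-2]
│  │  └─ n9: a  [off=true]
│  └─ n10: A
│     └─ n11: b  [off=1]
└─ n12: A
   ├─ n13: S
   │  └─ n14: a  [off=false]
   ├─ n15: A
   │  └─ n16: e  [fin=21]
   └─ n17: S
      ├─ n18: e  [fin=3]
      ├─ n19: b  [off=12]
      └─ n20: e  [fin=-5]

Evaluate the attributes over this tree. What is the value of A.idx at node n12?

1. n1.fin = 4  [terminal]
2. n2.depth = "yw"  ["yw"]
3. n3.depth = "uk"  ["uk"]
4. n4.off = true  [terminal]
5. n5.live = false  [terminal]
6. n6.off = false  [terminal]
7. n3.idx = "ukx"  [A.depth ++ "x"]
8. n8.off = -2  [terminal]
9. n9.off = true  [terminal]
10. n7.depth = -3  [-3]
11. n7.tag = true  [a.off == true]
12. n10.depth = "ywy"  [A₀.depth ++ "y"]
13. n11.off = 1  [terminal]
14. n10.idx = "mu"  ["mu"]
15. n2.idx = "yww"  [A₀.depth ++ "w"]
16. n12.depth = "kyww"  ["k" ++ A₀.idx]
17. n14.off = false  [terminal]
18. n13.depth = 28  [28]
19. n13.tag = false  [a.off == true]
20. n15.depth = "ukyww"  ["u" ++ A₀.depth]
21. n16.fin = 21  [terminal]
22. n15.idx = "kukyww"  ["k" ++ A.depth]
23. n18.fin = 3  [terminal]
24. n19.off = 12  [terminal]
25. n20.fin = -5  [terminal]
26. n17.depth = 3  [e₁.fin * 3 + 18]
27. n17.tag = true  [e₀.fin > 2]
28. n12.idx = "kukywwq"  [A₁.idx ++ "q"]
29. n0.depth = 13  [e.fin + 9]
30. n0.tag = false  [e.fin > 4]

"kukywwq"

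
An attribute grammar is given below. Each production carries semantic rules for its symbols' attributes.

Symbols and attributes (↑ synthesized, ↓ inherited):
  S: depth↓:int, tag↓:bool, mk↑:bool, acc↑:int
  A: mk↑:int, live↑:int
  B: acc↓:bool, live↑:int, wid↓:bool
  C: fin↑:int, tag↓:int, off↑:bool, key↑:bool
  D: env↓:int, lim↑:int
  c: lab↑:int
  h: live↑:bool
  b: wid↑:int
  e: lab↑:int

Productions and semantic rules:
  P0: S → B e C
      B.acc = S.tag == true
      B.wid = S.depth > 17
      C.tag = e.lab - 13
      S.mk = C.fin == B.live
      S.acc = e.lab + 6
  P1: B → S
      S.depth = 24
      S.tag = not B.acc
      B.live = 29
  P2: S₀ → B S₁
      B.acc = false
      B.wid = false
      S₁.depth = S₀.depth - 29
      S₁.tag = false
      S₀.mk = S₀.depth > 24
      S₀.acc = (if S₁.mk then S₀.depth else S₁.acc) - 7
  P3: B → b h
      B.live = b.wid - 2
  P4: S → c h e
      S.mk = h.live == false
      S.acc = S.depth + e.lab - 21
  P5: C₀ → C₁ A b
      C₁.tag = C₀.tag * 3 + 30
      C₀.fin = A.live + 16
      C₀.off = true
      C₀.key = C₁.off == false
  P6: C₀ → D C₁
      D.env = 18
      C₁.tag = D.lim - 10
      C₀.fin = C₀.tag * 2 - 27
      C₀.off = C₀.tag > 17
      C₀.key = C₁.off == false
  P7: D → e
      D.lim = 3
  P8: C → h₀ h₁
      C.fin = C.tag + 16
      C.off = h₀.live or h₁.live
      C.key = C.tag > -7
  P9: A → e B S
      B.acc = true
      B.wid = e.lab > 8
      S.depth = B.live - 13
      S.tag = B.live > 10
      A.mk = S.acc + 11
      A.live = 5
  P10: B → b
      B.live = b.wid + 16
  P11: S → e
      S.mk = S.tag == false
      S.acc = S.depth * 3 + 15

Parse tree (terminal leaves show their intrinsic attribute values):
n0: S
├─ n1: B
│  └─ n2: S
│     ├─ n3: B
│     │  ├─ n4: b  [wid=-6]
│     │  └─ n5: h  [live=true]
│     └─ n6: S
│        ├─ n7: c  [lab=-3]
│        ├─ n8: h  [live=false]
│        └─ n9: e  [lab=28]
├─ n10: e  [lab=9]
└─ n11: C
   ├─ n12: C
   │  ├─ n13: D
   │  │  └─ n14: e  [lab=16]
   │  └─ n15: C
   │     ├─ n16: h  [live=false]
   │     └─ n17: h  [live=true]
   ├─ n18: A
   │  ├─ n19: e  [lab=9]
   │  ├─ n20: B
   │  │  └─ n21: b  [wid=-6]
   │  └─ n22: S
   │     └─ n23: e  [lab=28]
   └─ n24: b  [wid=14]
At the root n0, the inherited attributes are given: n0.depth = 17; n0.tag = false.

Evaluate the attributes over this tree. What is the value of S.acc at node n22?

6

1. n0.depth = 17  [given at root]
2. n0.tag = false  [given at root]
3. n1.acc = false  [S.tag == true]
4. n1.wid = false  [S.depth > 17]
5. n2.depth = 24  [24]
6. n2.tag = true  [not B.acc]
7. n3.acc = false  [false]
8. n3.wid = false  [false]
9. n4.wid = -6  [terminal]
10. n5.live = true  [terminal]
11. n3.live = -8  [b.wid - 2]
12. n6.depth = -5  [S₀.depth - 29]
13. n6.tag = false  [false]
14. n7.lab = -3  [terminal]
15. n8.live = false  [terminal]
16. n9.lab = 28  [terminal]
17. n6.mk = true  [h.live == false]
18. n6.acc = 2  [S.depth + e.lab - 21]
19. n2.mk = false  [S₀.depth > 24]
20. n2.acc = 17  [(if S₁.mk then S₀.depth else S₁.acc) - 7]
21. n1.live = 29  [29]
22. n10.lab = 9  [terminal]
23. n11.tag = -4  [e.lab - 13]
24. n12.tag = 18  [C₀.tag * 3 + 30]
25. n13.env = 18  [18]
26. n14.lab = 16  [terminal]
27. n13.lim = 3  [3]
28. n15.tag = -7  [D.lim - 10]
29. n16.live = false  [terminal]
30. n17.live = true  [terminal]
31. n15.fin = 9  [C.tag + 16]
32. n15.off = true  [h₀.live or h₁.live]
33. n15.key = false  [C.tag > -7]
34. n12.fin = 9  [C₀.tag * 2 - 27]
35. n12.off = true  [C₀.tag > 17]
36. n12.key = false  [C₁.off == false]
37. n19.lab = 9  [terminal]
38. n20.acc = true  [true]
39. n20.wid = true  [e.lab > 8]
40. n21.wid = -6  [terminal]
41. n20.live = 10  [b.wid + 16]
42. n22.depth = -3  [B.live - 13]
43. n22.tag = false  [B.live > 10]
44. n23.lab = 28  [terminal]
45. n22.mk = true  [S.tag == false]
46. n22.acc = 6  [S.depth * 3 + 15]
47. n18.mk = 17  [S.acc + 11]
48. n18.live = 5  [5]
49. n24.wid = 14  [terminal]
50. n11.fin = 21  [A.live + 16]
51. n11.off = true  [true]
52. n11.key = false  [C₁.off == false]
53. n0.mk = false  [C.fin == B.live]
54. n0.acc = 15  [e.lab + 6]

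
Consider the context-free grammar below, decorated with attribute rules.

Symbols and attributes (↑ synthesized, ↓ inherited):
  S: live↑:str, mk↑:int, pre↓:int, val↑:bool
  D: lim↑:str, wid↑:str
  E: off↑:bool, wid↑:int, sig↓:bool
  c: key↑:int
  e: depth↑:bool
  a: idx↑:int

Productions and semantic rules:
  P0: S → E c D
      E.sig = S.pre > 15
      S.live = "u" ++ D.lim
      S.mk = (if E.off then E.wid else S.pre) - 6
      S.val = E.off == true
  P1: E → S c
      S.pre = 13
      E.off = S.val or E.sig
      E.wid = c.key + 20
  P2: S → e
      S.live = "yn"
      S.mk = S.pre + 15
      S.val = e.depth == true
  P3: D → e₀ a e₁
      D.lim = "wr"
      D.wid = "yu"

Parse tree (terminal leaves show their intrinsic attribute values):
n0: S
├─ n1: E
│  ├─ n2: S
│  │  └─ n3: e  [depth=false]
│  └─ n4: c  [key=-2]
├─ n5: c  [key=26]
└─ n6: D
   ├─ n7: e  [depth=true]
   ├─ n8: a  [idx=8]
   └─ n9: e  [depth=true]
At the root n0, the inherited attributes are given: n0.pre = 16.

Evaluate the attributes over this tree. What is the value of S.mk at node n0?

12

1. n0.pre = 16  [given at root]
2. n1.sig = true  [S.pre > 15]
3. n2.pre = 13  [13]
4. n3.depth = false  [terminal]
5. n2.live = "yn"  ["yn"]
6. n2.mk = 28  [S.pre + 15]
7. n2.val = false  [e.depth == true]
8. n4.key = -2  [terminal]
9. n1.off = true  [S.val or E.sig]
10. n1.wid = 18  [c.key + 20]
11. n5.key = 26  [terminal]
12. n7.depth = true  [terminal]
13. n8.idx = 8  [terminal]
14. n9.depth = true  [terminal]
15. n6.lim = "wr"  ["wr"]
16. n6.wid = "yu"  ["yu"]
17. n0.live = "uwr"  ["u" ++ D.lim]
18. n0.mk = 12  [(if E.off then E.wid else S.pre) - 6]
19. n0.val = true  [E.off == true]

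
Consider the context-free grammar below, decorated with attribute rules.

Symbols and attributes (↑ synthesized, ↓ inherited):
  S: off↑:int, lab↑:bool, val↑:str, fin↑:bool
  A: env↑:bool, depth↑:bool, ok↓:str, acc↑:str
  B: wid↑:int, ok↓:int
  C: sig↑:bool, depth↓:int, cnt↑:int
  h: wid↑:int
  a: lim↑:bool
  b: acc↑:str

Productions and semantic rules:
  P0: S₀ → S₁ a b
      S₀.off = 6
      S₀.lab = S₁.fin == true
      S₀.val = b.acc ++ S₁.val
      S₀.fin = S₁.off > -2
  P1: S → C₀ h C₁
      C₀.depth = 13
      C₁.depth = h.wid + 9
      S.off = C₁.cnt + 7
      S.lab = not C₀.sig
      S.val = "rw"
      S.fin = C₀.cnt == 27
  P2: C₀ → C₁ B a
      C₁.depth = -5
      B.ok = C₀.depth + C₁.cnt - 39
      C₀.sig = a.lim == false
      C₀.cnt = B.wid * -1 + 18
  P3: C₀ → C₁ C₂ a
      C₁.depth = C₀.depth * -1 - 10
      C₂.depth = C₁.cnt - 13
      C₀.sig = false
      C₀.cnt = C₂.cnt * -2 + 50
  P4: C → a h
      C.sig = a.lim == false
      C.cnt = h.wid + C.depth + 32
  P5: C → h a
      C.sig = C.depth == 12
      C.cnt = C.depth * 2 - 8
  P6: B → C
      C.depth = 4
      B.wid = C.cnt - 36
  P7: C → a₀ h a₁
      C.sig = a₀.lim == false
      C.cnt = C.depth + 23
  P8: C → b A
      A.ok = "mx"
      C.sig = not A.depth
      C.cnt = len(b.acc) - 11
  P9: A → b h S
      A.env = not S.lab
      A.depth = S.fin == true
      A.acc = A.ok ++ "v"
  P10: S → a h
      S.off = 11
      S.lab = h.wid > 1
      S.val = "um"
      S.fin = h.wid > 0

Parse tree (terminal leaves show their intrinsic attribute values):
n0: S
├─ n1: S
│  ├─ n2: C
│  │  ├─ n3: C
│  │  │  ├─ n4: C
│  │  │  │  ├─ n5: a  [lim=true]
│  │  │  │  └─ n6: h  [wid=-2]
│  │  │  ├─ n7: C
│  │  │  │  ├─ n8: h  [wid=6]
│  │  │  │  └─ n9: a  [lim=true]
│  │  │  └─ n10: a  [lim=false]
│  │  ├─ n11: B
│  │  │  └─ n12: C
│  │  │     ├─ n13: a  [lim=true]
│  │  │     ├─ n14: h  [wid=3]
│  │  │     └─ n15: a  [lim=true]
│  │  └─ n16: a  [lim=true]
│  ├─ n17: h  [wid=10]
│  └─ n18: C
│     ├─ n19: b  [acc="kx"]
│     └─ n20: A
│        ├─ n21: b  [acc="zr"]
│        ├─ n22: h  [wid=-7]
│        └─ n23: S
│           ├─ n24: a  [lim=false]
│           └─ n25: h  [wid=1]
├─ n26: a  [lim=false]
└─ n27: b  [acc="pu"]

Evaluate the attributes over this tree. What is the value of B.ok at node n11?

-8

1. n2.depth = 13  [13]
2. n3.depth = -5  [-5]
3. n4.depth = -5  [C₀.depth * -1 - 10]
4. n5.lim = true  [terminal]
5. n6.wid = -2  [terminal]
6. n4.sig = false  [a.lim == false]
7. n4.cnt = 25  [h.wid + C.depth + 32]
8. n7.depth = 12  [C₁.cnt - 13]
9. n8.wid = 6  [terminal]
10. n9.lim = true  [terminal]
11. n7.sig = true  [C.depth == 12]
12. n7.cnt = 16  [C.depth * 2 - 8]
13. n10.lim = false  [terminal]
14. n3.sig = false  [false]
15. n3.cnt = 18  [C₂.cnt * -2 + 50]
16. n11.ok = -8  [C₀.depth + C₁.cnt - 39]
17. n12.depth = 4  [4]
18. n13.lim = true  [terminal]
19. n14.wid = 3  [terminal]
20. n15.lim = true  [terminal]
21. n12.sig = false  [a₀.lim == false]
22. n12.cnt = 27  [C.depth + 23]
23. n11.wid = -9  [C.cnt - 36]
24. n16.lim = true  [terminal]
25. n2.sig = false  [a.lim == false]
26. n2.cnt = 27  [B.wid * -1 + 18]
27. n17.wid = 10  [terminal]
28. n18.depth = 19  [h.wid + 9]
29. n19.acc = "kx"  [terminal]
30. n20.ok = "mx"  ["mx"]
31. n21.acc = "zr"  [terminal]
32. n22.wid = -7  [terminal]
33. n24.lim = false  [terminal]
34. n25.wid = 1  [terminal]
35. n23.off = 11  [11]
36. n23.lab = false  [h.wid > 1]
37. n23.val = "um"  ["um"]
38. n23.fin = true  [h.wid > 0]
39. n20.env = true  [not S.lab]
40. n20.depth = true  [S.fin == true]
41. n20.acc = "mxv"  [A.ok ++ "v"]
42. n18.sig = false  [not A.depth]
43. n18.cnt = -9  [len(b.acc) - 11]
44. n1.off = -2  [C₁.cnt + 7]
45. n1.lab = true  [not C₀.sig]
46. n1.val = "rw"  ["rw"]
47. n1.fin = true  [C₀.cnt == 27]
48. n26.lim = false  [terminal]
49. n27.acc = "pu"  [terminal]
50. n0.off = 6  [6]
51. n0.lab = true  [S₁.fin == true]
52. n0.val = "purw"  [b.acc ++ S₁.val]
53. n0.fin = false  [S₁.off > -2]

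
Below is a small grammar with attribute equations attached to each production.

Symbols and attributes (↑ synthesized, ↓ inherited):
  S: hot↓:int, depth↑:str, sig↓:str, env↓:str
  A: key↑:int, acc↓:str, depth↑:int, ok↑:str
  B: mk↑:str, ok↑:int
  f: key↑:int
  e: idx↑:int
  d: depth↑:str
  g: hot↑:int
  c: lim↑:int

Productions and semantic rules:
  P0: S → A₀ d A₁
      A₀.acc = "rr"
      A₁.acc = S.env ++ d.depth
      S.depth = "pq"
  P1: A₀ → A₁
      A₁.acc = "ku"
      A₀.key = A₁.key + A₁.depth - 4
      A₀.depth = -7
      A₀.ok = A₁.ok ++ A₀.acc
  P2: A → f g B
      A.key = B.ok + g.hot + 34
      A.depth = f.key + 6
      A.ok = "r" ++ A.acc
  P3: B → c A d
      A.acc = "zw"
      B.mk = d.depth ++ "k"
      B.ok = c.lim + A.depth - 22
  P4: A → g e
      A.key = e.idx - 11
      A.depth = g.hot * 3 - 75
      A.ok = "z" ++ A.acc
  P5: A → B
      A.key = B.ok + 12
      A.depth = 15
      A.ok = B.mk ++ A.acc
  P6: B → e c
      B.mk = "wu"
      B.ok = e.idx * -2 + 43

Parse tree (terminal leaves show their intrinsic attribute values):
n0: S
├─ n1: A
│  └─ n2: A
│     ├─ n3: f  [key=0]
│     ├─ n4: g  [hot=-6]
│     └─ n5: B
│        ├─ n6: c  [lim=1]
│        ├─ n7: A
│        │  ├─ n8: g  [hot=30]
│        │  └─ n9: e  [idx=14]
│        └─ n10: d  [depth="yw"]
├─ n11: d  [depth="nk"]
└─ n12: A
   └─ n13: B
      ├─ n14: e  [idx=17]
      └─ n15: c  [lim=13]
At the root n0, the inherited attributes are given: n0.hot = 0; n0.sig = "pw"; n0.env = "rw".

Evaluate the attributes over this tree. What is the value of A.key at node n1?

1. n0.hot = 0  [given at root]
2. n0.sig = "pw"  [given at root]
3. n0.env = "rw"  [given at root]
4. n1.acc = "rr"  ["rr"]
5. n2.acc = "ku"  ["ku"]
6. n3.key = 0  [terminal]
7. n4.hot = -6  [terminal]
8. n6.lim = 1  [terminal]
9. n7.acc = "zw"  ["zw"]
10. n8.hot = 30  [terminal]
11. n9.idx = 14  [terminal]
12. n7.key = 3  [e.idx - 11]
13. n7.depth = 15  [g.hot * 3 - 75]
14. n7.ok = "zzw"  ["z" ++ A.acc]
15. n10.depth = "yw"  [terminal]
16. n5.mk = "ywk"  [d.depth ++ "k"]
17. n5.ok = -6  [c.lim + A.depth - 22]
18. n2.key = 22  [B.ok + g.hot + 34]
19. n2.depth = 6  [f.key + 6]
20. n2.ok = "rku"  ["r" ++ A.acc]
21. n1.key = 24  [A₁.key + A₁.depth - 4]
22. n1.depth = -7  [-7]
23. n1.ok = "rkurr"  [A₁.ok ++ A₀.acc]
24. n11.depth = "nk"  [terminal]
25. n12.acc = "rwnk"  [S.env ++ d.depth]
26. n14.idx = 17  [terminal]
27. n15.lim = 13  [terminal]
28. n13.mk = "wu"  ["wu"]
29. n13.ok = 9  [e.idx * -2 + 43]
30. n12.key = 21  [B.ok + 12]
31. n12.depth = 15  [15]
32. n12.ok = "wurwnk"  [B.mk ++ A.acc]
33. n0.depth = "pq"  ["pq"]

24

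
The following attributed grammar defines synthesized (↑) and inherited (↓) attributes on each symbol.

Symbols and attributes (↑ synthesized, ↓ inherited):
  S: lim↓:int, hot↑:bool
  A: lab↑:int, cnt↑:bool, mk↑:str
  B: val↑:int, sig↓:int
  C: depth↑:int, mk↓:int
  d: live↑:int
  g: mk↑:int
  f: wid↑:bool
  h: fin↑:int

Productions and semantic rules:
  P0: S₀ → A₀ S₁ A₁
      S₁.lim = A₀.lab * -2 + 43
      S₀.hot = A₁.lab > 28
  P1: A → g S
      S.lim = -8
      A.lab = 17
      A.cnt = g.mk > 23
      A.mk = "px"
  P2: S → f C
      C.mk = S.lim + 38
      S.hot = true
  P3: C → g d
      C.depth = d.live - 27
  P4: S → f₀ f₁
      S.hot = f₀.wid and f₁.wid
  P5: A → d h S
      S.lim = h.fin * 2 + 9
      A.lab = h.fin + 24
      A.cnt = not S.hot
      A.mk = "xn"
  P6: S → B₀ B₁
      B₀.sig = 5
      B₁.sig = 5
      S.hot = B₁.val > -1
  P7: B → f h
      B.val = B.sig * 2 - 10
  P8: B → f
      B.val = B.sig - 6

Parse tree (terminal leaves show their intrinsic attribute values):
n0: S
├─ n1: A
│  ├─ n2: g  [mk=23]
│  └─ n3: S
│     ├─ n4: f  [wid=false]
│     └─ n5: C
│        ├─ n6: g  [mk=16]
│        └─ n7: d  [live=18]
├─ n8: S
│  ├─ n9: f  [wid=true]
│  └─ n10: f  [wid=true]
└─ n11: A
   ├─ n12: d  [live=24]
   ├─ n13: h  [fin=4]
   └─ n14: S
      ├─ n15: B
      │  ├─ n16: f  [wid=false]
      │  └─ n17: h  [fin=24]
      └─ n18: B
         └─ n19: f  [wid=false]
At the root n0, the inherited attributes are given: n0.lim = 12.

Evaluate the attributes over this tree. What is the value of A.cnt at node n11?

1. n0.lim = 12  [given at root]
2. n2.mk = 23  [terminal]
3. n3.lim = -8  [-8]
4. n4.wid = false  [terminal]
5. n5.mk = 30  [S.lim + 38]
6. n6.mk = 16  [terminal]
7. n7.live = 18  [terminal]
8. n5.depth = -9  [d.live - 27]
9. n3.hot = true  [true]
10. n1.lab = 17  [17]
11. n1.cnt = false  [g.mk > 23]
12. n1.mk = "px"  ["px"]
13. n8.lim = 9  [A₀.lab * -2 + 43]
14. n9.wid = true  [terminal]
15. n10.wid = true  [terminal]
16. n8.hot = true  [f₀.wid and f₁.wid]
17. n12.live = 24  [terminal]
18. n13.fin = 4  [terminal]
19. n14.lim = 17  [h.fin * 2 + 9]
20. n15.sig = 5  [5]
21. n16.wid = false  [terminal]
22. n17.fin = 24  [terminal]
23. n15.val = 0  [B.sig * 2 - 10]
24. n18.sig = 5  [5]
25. n19.wid = false  [terminal]
26. n18.val = -1  [B.sig - 6]
27. n14.hot = false  [B₁.val > -1]
28. n11.lab = 28  [h.fin + 24]
29. n11.cnt = true  [not S.hot]
30. n11.mk = "xn"  ["xn"]
31. n0.hot = false  [A₁.lab > 28]

true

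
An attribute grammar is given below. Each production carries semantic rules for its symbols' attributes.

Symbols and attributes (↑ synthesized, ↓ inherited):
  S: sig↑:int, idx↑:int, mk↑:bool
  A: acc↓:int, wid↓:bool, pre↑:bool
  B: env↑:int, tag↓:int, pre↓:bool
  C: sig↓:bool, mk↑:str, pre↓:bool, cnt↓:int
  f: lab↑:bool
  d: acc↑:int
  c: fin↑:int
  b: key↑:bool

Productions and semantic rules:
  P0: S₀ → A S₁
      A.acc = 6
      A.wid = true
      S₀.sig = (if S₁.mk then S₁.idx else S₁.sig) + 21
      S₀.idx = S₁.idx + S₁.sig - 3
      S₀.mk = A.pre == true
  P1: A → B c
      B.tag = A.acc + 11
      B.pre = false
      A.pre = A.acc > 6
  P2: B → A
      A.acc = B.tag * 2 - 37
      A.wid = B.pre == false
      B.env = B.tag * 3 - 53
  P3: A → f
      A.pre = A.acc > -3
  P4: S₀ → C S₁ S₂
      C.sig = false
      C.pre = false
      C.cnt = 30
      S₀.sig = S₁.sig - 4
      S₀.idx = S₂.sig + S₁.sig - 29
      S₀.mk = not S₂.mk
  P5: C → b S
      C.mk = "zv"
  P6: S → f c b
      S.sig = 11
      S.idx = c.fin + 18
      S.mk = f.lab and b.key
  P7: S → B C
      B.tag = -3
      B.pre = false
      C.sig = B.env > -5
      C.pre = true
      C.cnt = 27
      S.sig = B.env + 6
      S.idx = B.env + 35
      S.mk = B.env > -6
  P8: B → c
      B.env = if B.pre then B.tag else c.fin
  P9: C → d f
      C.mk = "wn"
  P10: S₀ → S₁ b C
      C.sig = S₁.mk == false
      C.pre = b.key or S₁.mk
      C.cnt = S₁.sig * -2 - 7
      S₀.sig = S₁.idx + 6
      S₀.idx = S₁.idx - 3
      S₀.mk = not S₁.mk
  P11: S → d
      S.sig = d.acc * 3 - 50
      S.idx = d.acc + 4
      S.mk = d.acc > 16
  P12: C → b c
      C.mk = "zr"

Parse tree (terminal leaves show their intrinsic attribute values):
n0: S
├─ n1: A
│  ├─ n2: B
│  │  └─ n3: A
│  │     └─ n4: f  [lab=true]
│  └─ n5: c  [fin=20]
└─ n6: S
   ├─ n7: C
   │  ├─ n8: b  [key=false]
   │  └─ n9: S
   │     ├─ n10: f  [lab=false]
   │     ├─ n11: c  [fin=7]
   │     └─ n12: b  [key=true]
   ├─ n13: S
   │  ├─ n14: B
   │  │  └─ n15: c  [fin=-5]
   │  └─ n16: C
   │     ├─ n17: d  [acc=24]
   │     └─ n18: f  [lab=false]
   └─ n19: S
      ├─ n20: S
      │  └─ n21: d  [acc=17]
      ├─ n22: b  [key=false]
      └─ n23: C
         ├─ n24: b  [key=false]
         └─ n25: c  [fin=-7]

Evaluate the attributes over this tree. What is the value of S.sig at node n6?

-3

1. n1.acc = 6  [6]
2. n1.wid = true  [true]
3. n2.tag = 17  [A.acc + 11]
4. n2.pre = false  [false]
5. n3.acc = -3  [B.tag * 2 - 37]
6. n3.wid = true  [B.pre == false]
7. n4.lab = true  [terminal]
8. n3.pre = false  [A.acc > -3]
9. n2.env = -2  [B.tag * 3 - 53]
10. n5.fin = 20  [terminal]
11. n1.pre = false  [A.acc > 6]
12. n7.sig = false  [false]
13. n7.pre = false  [false]
14. n7.cnt = 30  [30]
15. n8.key = false  [terminal]
16. n10.lab = false  [terminal]
17. n11.fin = 7  [terminal]
18. n12.key = true  [terminal]
19. n9.sig = 11  [11]
20. n9.idx = 25  [c.fin + 18]
21. n9.mk = false  [f.lab and b.key]
22. n7.mk = "zv"  ["zv"]
23. n14.tag = -3  [-3]
24. n14.pre = false  [false]
25. n15.fin = -5  [terminal]
26. n14.env = -5  [if B.pre then B.tag else c.fin]
27. n16.sig = false  [B.env > -5]
28. n16.pre = true  [true]
29. n16.cnt = 27  [27]
30. n17.acc = 24  [terminal]
31. n18.lab = false  [terminal]
32. n16.mk = "wn"  ["wn"]
33. n13.sig = 1  [B.env + 6]
34. n13.idx = 30  [B.env + 35]
35. n13.mk = true  [B.env > -6]
36. n21.acc = 17  [terminal]
37. n20.sig = 1  [d.acc * 3 - 50]
38. n20.idx = 21  [d.acc + 4]
39. n20.mk = true  [d.acc > 16]
40. n22.key = false  [terminal]
41. n23.sig = false  [S₁.mk == false]
42. n23.pre = true  [b.key or S₁.mk]
43. n23.cnt = -9  [S₁.sig * -2 - 7]
44. n24.key = false  [terminal]
45. n25.fin = -7  [terminal]
46. n23.mk = "zr"  ["zr"]
47. n19.sig = 27  [S₁.idx + 6]
48. n19.idx = 18  [S₁.idx - 3]
49. n19.mk = false  [not S₁.mk]
50. n6.sig = -3  [S₁.sig - 4]
51. n6.idx = -1  [S₂.sig + S₁.sig - 29]
52. n6.mk = true  [not S₂.mk]
53. n0.sig = 20  [(if S₁.mk then S₁.idx else S₁.sig) + 21]
54. n0.idx = -7  [S₁.idx + S₁.sig - 3]
55. n0.mk = false  [A.pre == true]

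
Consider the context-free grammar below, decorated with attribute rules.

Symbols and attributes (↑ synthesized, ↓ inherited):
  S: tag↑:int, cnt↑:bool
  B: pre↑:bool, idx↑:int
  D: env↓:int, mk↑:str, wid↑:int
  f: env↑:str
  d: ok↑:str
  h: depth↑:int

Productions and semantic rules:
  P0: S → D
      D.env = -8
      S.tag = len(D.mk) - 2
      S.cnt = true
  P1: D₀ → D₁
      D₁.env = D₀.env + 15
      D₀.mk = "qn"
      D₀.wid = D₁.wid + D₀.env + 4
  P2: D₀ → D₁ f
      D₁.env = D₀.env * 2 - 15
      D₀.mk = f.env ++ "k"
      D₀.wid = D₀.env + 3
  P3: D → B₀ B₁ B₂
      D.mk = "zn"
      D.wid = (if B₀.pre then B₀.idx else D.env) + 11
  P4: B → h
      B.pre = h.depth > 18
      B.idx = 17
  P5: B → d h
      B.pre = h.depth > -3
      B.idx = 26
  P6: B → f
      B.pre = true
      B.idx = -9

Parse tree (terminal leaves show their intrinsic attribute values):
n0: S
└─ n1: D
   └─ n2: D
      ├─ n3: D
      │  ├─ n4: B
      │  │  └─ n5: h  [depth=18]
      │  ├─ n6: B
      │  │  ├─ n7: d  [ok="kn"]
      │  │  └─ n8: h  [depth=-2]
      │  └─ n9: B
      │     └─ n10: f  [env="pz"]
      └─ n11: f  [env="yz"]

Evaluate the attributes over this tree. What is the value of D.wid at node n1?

6

1. n1.env = -8  [-8]
2. n2.env = 7  [D₀.env + 15]
3. n3.env = -1  [D₀.env * 2 - 15]
4. n5.depth = 18  [terminal]
5. n4.pre = false  [h.depth > 18]
6. n4.idx = 17  [17]
7. n7.ok = "kn"  [terminal]
8. n8.depth = -2  [terminal]
9. n6.pre = true  [h.depth > -3]
10. n6.idx = 26  [26]
11. n10.env = "pz"  [terminal]
12. n9.pre = true  [true]
13. n9.idx = -9  [-9]
14. n3.mk = "zn"  ["zn"]
15. n3.wid = 10  [(if B₀.pre then B₀.idx else D.env) + 11]
16. n11.env = "yz"  [terminal]
17. n2.mk = "yzk"  [f.env ++ "k"]
18. n2.wid = 10  [D₀.env + 3]
19. n1.mk = "qn"  ["qn"]
20. n1.wid = 6  [D₁.wid + D₀.env + 4]
21. n0.tag = 0  [len(D.mk) - 2]
22. n0.cnt = true  [true]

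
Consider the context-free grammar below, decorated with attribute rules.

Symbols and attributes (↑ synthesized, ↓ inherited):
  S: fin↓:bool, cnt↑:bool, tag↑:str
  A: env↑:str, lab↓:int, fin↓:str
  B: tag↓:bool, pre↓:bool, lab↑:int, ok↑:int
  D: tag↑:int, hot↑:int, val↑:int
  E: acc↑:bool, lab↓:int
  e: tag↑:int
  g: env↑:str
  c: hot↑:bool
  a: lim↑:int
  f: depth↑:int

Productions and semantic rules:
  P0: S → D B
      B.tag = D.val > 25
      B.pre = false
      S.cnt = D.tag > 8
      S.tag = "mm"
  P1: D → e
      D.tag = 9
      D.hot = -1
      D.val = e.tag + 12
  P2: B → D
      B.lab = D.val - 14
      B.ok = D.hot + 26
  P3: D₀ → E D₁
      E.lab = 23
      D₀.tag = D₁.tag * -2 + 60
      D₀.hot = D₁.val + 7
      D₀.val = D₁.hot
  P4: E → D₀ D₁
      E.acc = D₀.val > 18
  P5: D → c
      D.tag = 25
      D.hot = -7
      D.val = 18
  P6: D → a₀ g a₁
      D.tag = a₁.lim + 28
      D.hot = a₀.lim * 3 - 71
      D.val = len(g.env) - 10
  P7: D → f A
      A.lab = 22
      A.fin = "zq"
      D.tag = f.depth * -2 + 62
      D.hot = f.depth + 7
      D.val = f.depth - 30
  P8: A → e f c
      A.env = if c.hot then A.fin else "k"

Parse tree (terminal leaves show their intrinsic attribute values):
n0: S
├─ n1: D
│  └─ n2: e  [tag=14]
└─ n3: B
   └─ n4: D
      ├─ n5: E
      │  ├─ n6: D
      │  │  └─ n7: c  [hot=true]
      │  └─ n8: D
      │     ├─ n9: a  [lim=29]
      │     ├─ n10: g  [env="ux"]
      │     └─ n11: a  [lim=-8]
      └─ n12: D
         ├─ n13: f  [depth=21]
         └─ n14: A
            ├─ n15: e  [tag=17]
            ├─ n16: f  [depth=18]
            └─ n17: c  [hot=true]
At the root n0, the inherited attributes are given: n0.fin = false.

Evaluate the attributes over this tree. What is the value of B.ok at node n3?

1. n0.fin = false  [given at root]
2. n2.tag = 14  [terminal]
3. n1.tag = 9  [9]
4. n1.hot = -1  [-1]
5. n1.val = 26  [e.tag + 12]
6. n3.tag = true  [D.val > 25]
7. n3.pre = false  [false]
8. n5.lab = 23  [23]
9. n7.hot = true  [terminal]
10. n6.tag = 25  [25]
11. n6.hot = -7  [-7]
12. n6.val = 18  [18]
13. n9.lim = 29  [terminal]
14. n10.env = "ux"  [terminal]
15. n11.lim = -8  [terminal]
16. n8.tag = 20  [a₁.lim + 28]
17. n8.hot = 16  [a₀.lim * 3 - 71]
18. n8.val = -8  [len(g.env) - 10]
19. n5.acc = false  [D₀.val > 18]
20. n13.depth = 21  [terminal]
21. n14.lab = 22  [22]
22. n14.fin = "zq"  ["zq"]
23. n15.tag = 17  [terminal]
24. n16.depth = 18  [terminal]
25. n17.hot = true  [terminal]
26. n14.env = "zq"  [if c.hot then A.fin else "k"]
27. n12.tag = 20  [f.depth * -2 + 62]
28. n12.hot = 28  [f.depth + 7]
29. n12.val = -9  [f.depth - 30]
30. n4.tag = 20  [D₁.tag * -2 + 60]
31. n4.hot = -2  [D₁.val + 7]
32. n4.val = 28  [D₁.hot]
33. n3.lab = 14  [D.val - 14]
34. n3.ok = 24  [D.hot + 26]
35. n0.cnt = true  [D.tag > 8]
36. n0.tag = "mm"  ["mm"]

24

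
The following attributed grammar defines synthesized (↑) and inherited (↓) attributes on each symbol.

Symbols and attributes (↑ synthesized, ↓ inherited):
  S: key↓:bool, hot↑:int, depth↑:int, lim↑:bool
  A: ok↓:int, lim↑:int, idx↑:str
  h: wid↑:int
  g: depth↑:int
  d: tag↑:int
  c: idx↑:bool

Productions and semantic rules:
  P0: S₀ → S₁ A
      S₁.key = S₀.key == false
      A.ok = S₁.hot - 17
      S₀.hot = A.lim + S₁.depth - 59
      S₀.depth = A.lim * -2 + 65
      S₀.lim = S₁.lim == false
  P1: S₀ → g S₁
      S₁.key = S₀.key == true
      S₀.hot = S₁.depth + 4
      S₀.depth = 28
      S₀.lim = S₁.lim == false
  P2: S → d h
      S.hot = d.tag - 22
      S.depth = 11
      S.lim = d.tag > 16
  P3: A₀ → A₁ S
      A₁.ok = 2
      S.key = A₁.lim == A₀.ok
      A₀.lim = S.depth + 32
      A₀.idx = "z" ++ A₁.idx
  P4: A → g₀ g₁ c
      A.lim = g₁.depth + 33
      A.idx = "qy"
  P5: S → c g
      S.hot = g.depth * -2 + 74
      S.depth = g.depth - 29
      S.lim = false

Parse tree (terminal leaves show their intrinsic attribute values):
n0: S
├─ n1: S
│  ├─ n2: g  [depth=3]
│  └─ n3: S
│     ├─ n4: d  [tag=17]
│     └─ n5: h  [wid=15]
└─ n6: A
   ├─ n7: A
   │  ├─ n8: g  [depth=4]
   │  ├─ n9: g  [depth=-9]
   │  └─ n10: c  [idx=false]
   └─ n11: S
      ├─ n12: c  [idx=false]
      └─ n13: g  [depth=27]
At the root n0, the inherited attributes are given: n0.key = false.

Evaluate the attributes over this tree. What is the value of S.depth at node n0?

1. n0.key = false  [given at root]
2. n1.key = true  [S₀.key == false]
3. n2.depth = 3  [terminal]
4. n3.key = true  [S₀.key == true]
5. n4.tag = 17  [terminal]
6. n5.wid = 15  [terminal]
7. n3.hot = -5  [d.tag - 22]
8. n3.depth = 11  [11]
9. n3.lim = true  [d.tag > 16]
10. n1.hot = 15  [S₁.depth + 4]
11. n1.depth = 28  [28]
12. n1.lim = false  [S₁.lim == false]
13. n6.ok = -2  [S₁.hot - 17]
14. n7.ok = 2  [2]
15. n8.depth = 4  [terminal]
16. n9.depth = -9  [terminal]
17. n10.idx = false  [terminal]
18. n7.lim = 24  [g₁.depth + 33]
19. n7.idx = "qy"  ["qy"]
20. n11.key = false  [A₁.lim == A₀.ok]
21. n12.idx = false  [terminal]
22. n13.depth = 27  [terminal]
23. n11.hot = 20  [g.depth * -2 + 74]
24. n11.depth = -2  [g.depth - 29]
25. n11.lim = false  [false]
26. n6.lim = 30  [S.depth + 32]
27. n6.idx = "zqy"  ["z" ++ A₁.idx]
28. n0.hot = -1  [A.lim + S₁.depth - 59]
29. n0.depth = 5  [A.lim * -2 + 65]
30. n0.lim = true  [S₁.lim == false]

5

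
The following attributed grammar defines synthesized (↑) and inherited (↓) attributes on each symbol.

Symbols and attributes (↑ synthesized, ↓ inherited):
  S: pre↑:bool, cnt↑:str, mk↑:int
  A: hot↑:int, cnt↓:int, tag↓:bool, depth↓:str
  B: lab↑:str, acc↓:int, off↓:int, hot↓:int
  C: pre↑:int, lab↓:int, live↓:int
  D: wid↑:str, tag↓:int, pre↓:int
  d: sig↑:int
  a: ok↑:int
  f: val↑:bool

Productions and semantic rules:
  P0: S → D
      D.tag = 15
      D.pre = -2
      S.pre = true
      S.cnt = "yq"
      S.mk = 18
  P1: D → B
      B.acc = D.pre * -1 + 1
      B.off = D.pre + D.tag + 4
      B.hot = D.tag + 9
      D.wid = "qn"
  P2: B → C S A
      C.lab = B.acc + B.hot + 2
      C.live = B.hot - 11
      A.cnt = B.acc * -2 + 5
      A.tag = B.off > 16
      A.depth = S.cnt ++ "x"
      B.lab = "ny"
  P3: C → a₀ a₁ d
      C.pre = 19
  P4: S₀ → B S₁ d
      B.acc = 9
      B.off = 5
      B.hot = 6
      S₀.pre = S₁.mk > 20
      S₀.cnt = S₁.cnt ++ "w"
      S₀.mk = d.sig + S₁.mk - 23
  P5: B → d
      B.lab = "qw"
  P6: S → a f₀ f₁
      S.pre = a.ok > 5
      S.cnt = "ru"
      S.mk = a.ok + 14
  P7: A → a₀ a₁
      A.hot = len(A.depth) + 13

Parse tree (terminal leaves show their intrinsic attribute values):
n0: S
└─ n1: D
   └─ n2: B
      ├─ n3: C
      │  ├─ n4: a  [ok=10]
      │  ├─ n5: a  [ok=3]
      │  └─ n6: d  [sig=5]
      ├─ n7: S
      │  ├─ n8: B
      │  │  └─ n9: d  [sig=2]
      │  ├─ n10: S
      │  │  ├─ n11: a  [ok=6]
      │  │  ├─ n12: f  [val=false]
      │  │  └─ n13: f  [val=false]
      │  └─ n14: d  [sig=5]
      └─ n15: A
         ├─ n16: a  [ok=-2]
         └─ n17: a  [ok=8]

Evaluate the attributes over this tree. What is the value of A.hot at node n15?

17

1. n1.tag = 15  [15]
2. n1.pre = -2  [-2]
3. n2.acc = 3  [D.pre * -1 + 1]
4. n2.off = 17  [D.pre + D.tag + 4]
5. n2.hot = 24  [D.tag + 9]
6. n3.lab = 29  [B.acc + B.hot + 2]
7. n3.live = 13  [B.hot - 11]
8. n4.ok = 10  [terminal]
9. n5.ok = 3  [terminal]
10. n6.sig = 5  [terminal]
11. n3.pre = 19  [19]
12. n8.acc = 9  [9]
13. n8.off = 5  [5]
14. n8.hot = 6  [6]
15. n9.sig = 2  [terminal]
16. n8.lab = "qw"  ["qw"]
17. n11.ok = 6  [terminal]
18. n12.val = false  [terminal]
19. n13.val = false  [terminal]
20. n10.pre = true  [a.ok > 5]
21. n10.cnt = "ru"  ["ru"]
22. n10.mk = 20  [a.ok + 14]
23. n14.sig = 5  [terminal]
24. n7.pre = false  [S₁.mk > 20]
25. n7.cnt = "ruw"  [S₁.cnt ++ "w"]
26. n7.mk = 2  [d.sig + S₁.mk - 23]
27. n15.cnt = -1  [B.acc * -2 + 5]
28. n15.tag = true  [B.off > 16]
29. n15.depth = "ruwx"  [S.cnt ++ "x"]
30. n16.ok = -2  [terminal]
31. n17.ok = 8  [terminal]
32. n15.hot = 17  [len(A.depth) + 13]
33. n2.lab = "ny"  ["ny"]
34. n1.wid = "qn"  ["qn"]
35. n0.pre = true  [true]
36. n0.cnt = "yq"  ["yq"]
37. n0.mk = 18  [18]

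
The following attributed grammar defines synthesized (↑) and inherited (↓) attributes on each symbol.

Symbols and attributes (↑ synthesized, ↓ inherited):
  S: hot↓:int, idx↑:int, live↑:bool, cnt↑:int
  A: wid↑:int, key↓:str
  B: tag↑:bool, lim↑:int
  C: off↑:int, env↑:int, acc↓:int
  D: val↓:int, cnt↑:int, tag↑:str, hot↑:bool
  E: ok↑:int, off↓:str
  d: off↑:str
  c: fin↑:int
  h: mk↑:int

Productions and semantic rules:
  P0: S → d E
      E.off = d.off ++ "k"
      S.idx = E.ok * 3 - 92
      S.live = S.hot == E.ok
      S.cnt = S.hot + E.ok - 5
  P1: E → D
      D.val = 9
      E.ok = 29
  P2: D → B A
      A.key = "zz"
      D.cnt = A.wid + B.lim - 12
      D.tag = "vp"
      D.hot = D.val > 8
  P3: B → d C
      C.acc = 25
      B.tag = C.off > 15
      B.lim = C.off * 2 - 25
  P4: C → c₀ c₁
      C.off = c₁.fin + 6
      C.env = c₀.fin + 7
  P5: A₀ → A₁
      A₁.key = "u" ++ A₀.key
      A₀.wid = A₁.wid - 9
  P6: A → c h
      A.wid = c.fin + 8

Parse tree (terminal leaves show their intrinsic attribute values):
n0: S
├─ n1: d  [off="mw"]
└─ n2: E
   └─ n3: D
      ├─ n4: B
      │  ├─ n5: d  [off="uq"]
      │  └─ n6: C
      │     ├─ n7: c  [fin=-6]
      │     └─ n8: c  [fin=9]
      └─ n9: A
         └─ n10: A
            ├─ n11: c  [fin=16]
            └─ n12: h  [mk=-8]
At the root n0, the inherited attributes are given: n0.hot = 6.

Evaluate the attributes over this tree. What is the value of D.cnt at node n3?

1. n0.hot = 6  [given at root]
2. n1.off = "mw"  [terminal]
3. n2.off = "mwk"  [d.off ++ "k"]
4. n3.val = 9  [9]
5. n5.off = "uq"  [terminal]
6. n6.acc = 25  [25]
7. n7.fin = -6  [terminal]
8. n8.fin = 9  [terminal]
9. n6.off = 15  [c₁.fin + 6]
10. n6.env = 1  [c₀.fin + 7]
11. n4.tag = false  [C.off > 15]
12. n4.lim = 5  [C.off * 2 - 25]
13. n9.key = "zz"  ["zz"]
14. n10.key = "uzz"  ["u" ++ A₀.key]
15. n11.fin = 16  [terminal]
16. n12.mk = -8  [terminal]
17. n10.wid = 24  [c.fin + 8]
18. n9.wid = 15  [A₁.wid - 9]
19. n3.cnt = 8  [A.wid + B.lim - 12]
20. n3.tag = "vp"  ["vp"]
21. n3.hot = true  [D.val > 8]
22. n2.ok = 29  [29]
23. n0.idx = -5  [E.ok * 3 - 92]
24. n0.live = false  [S.hot == E.ok]
25. n0.cnt = 30  [S.hot + E.ok - 5]

8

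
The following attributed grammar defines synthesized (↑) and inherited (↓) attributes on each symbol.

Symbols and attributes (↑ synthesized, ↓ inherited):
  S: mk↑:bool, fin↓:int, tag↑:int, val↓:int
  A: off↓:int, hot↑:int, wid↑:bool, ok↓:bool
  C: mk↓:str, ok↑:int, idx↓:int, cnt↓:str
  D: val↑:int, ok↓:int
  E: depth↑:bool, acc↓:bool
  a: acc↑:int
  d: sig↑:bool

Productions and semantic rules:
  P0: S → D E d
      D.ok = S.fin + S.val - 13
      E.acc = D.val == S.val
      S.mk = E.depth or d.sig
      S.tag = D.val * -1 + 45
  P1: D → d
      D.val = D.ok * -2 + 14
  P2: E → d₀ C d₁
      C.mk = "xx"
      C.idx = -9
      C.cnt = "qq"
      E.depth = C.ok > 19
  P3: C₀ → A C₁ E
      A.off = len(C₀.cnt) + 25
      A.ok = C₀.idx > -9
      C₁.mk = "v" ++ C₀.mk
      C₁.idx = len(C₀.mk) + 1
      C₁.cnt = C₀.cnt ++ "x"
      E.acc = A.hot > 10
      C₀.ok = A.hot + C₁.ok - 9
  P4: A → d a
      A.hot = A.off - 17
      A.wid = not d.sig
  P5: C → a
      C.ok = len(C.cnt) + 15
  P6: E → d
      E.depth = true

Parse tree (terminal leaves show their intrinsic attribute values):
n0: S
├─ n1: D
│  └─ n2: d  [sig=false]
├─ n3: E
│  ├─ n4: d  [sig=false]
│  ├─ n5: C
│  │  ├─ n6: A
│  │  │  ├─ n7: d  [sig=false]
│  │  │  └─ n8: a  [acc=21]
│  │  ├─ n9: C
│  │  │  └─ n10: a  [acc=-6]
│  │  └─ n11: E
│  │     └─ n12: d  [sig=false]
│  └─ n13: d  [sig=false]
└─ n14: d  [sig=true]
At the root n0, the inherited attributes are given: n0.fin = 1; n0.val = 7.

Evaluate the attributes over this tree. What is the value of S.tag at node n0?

21

1. n0.fin = 1  [given at root]
2. n0.val = 7  [given at root]
3. n1.ok = -5  [S.fin + S.val - 13]
4. n2.sig = false  [terminal]
5. n1.val = 24  [D.ok * -2 + 14]
6. n3.acc = false  [D.val == S.val]
7. n4.sig = false  [terminal]
8. n5.mk = "xx"  ["xx"]
9. n5.idx = -9  [-9]
10. n5.cnt = "qq"  ["qq"]
11. n6.off = 27  [len(C₀.cnt) + 25]
12. n6.ok = false  [C₀.idx > -9]
13. n7.sig = false  [terminal]
14. n8.acc = 21  [terminal]
15. n6.hot = 10  [A.off - 17]
16. n6.wid = true  [not d.sig]
17. n9.mk = "vxx"  ["v" ++ C₀.mk]
18. n9.idx = 3  [len(C₀.mk) + 1]
19. n9.cnt = "qqx"  [C₀.cnt ++ "x"]
20. n10.acc = -6  [terminal]
21. n9.ok = 18  [len(C.cnt) + 15]
22. n11.acc = false  [A.hot > 10]
23. n12.sig = false  [terminal]
24. n11.depth = true  [true]
25. n5.ok = 19  [A.hot + C₁.ok - 9]
26. n13.sig = false  [terminal]
27. n3.depth = false  [C.ok > 19]
28. n14.sig = true  [terminal]
29. n0.mk = true  [E.depth or d.sig]
30. n0.tag = 21  [D.val * -1 + 45]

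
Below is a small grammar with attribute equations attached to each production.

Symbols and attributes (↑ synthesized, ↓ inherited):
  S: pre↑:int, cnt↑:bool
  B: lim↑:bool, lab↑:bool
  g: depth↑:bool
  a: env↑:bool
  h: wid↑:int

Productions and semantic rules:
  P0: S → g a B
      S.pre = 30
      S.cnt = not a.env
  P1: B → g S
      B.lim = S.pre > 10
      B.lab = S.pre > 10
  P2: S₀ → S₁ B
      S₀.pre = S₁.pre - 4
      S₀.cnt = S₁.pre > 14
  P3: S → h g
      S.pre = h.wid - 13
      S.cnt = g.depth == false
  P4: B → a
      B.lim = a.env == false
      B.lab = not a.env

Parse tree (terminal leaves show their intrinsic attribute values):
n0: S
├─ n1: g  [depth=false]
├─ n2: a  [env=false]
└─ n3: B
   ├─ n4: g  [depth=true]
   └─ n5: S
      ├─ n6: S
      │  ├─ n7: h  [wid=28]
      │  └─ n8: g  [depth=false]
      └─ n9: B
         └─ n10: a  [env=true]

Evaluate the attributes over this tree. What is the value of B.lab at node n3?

true

1. n1.depth = false  [terminal]
2. n2.env = false  [terminal]
3. n4.depth = true  [terminal]
4. n7.wid = 28  [terminal]
5. n8.depth = false  [terminal]
6. n6.pre = 15  [h.wid - 13]
7. n6.cnt = true  [g.depth == false]
8. n10.env = true  [terminal]
9. n9.lim = false  [a.env == false]
10. n9.lab = false  [not a.env]
11. n5.pre = 11  [S₁.pre - 4]
12. n5.cnt = true  [S₁.pre > 14]
13. n3.lim = true  [S.pre > 10]
14. n3.lab = true  [S.pre > 10]
15. n0.pre = 30  [30]
16. n0.cnt = true  [not a.env]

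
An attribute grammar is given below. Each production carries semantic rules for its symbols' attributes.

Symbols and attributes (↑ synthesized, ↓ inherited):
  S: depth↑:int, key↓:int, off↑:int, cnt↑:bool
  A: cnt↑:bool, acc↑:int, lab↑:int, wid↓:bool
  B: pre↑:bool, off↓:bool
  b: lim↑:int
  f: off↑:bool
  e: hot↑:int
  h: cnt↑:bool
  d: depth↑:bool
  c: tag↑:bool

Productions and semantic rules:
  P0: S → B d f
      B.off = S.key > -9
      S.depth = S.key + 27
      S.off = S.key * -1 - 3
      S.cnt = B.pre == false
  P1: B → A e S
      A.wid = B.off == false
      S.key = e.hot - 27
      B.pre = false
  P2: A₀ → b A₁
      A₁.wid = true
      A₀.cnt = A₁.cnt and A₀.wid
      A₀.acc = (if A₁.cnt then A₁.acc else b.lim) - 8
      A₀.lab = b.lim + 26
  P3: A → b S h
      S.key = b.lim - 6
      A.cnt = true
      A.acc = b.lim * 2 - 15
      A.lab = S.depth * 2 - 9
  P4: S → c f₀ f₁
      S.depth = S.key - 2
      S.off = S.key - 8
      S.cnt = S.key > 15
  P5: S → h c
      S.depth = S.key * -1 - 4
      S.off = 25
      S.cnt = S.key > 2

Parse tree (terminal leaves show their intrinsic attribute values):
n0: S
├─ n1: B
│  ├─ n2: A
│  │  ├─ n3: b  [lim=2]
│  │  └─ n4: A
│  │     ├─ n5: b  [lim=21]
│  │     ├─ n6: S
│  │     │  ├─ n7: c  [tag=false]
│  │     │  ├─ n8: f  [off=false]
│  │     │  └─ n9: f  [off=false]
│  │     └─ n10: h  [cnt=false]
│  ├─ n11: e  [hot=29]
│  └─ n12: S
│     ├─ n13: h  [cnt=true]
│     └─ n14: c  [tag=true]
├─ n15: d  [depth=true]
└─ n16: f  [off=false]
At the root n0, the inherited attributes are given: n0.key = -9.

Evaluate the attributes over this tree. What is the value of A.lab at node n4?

17

1. n0.key = -9  [given at root]
2. n1.off = false  [S.key > -9]
3. n2.wid = true  [B.off == false]
4. n3.lim = 2  [terminal]
5. n4.wid = true  [true]
6. n5.lim = 21  [terminal]
7. n6.key = 15  [b.lim - 6]
8. n7.tag = false  [terminal]
9. n8.off = false  [terminal]
10. n9.off = false  [terminal]
11. n6.depth = 13  [S.key - 2]
12. n6.off = 7  [S.key - 8]
13. n6.cnt = false  [S.key > 15]
14. n10.cnt = false  [terminal]
15. n4.cnt = true  [true]
16. n4.acc = 27  [b.lim * 2 - 15]
17. n4.lab = 17  [S.depth * 2 - 9]
18. n2.cnt = true  [A₁.cnt and A₀.wid]
19. n2.acc = 19  [(if A₁.cnt then A₁.acc else b.lim) - 8]
20. n2.lab = 28  [b.lim + 26]
21. n11.hot = 29  [terminal]
22. n12.key = 2  [e.hot - 27]
23. n13.cnt = true  [terminal]
24. n14.tag = true  [terminal]
25. n12.depth = -6  [S.key * -1 - 4]
26. n12.off = 25  [25]
27. n12.cnt = false  [S.key > 2]
28. n1.pre = false  [false]
29. n15.depth = true  [terminal]
30. n16.off = false  [terminal]
31. n0.depth = 18  [S.key + 27]
32. n0.off = 6  [S.key * -1 - 3]
33. n0.cnt = true  [B.pre == false]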